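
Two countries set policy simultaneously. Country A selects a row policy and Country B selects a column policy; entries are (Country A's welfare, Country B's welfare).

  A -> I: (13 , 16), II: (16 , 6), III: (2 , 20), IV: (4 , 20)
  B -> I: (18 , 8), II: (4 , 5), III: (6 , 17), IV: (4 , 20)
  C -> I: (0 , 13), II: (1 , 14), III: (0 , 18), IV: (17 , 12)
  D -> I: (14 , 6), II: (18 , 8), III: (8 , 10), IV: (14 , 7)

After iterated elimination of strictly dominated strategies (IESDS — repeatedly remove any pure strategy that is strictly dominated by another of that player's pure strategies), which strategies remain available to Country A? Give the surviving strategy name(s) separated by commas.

Country A's strategy A is strictly dominated by D (I: 14>13, II: 18>16, III: 8>2, IV: 14>4) and is removed.
Country B's strategy I is strictly dominated by III (B: 17>8, C: 18>13, D: 10>6) and is removed.
Row B is eliminated: D beats it against every remaining column (II: 18>4, III: 8>6, IV: 14>4).
Country B's strategy II is strictly dominated by III (C: 18>14, D: 10>8) and is removed.
For Country B, III strictly dominates IV on the remaining rows (C: 18>12, D: 10>7); eliminate IV.
For Country A, D strictly dominates C on the remaining columns (III: 8>0); eliminate C.
Among the remaining strategies, none is strictly dominated by another pure strategy of the same player, so the elimination stops.
Surviving strategies — Country A: {D}; Country B: {III}.

D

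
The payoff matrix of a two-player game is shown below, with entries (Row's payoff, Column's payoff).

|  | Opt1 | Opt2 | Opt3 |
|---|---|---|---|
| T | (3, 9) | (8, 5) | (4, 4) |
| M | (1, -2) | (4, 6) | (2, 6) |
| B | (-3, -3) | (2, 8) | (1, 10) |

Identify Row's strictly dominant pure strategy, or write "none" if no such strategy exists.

T

T vs M: Opt1: 3>1, Opt2: 8>4, Opt3: 4>2.
T vs B: Opt1: 3>-3, Opt2: 8>2, Opt3: 4>1.
T strictly beats every other strategy against every opponent action, so it is strictly dominant.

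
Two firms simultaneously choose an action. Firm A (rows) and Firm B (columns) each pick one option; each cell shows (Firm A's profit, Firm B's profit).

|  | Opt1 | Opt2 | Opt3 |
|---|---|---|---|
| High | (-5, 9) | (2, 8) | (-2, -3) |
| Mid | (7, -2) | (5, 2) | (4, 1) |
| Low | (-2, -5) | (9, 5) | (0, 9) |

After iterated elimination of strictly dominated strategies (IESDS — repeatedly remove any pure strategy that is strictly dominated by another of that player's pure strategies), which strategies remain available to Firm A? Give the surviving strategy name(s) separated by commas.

Firm A's strategy High is strictly dominated by Mid (Opt1: 7>-5, Opt2: 5>2, Opt3: 4>-2) and is removed.
Firm B's strategy Opt1 is strictly dominated by Opt2 (Mid: 2>-2, Low: 5>-5) and is removed.
Among the remaining strategies, none is strictly dominated by another pure strategy of the same player, so the elimination stops.
Surviving strategies — Firm A: {Mid, Low}; Firm B: {Opt2, Opt3}.

Mid, Low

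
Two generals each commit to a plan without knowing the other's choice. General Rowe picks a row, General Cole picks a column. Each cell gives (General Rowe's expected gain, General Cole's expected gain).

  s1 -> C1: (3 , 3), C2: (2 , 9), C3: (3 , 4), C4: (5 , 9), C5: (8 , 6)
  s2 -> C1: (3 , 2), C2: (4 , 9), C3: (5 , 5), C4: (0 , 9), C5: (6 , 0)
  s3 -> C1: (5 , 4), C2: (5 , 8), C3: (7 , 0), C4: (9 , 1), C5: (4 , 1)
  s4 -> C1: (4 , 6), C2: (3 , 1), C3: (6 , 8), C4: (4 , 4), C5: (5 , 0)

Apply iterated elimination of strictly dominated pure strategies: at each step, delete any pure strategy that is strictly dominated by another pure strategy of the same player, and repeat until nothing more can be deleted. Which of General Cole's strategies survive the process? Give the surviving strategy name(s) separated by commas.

Column C5 is eliminated: C2 beats it against every remaining row (s1: 9>6, s2: 9>0, s3: 8>1, s4: 1>0).
Row s1 is eliminated: s3 beats it against every remaining column (C1: 5>3, C2: 5>2, C3: 7>3, C4: 9>5).
General Rowe's strategy s2 is strictly dominated by s3 (C1: 5>3, C2: 5>4, C3: 7>5, C4: 9>0) and is removed.
Row s4 is eliminated: s3 beats it against every remaining column (C1: 5>4, C2: 5>3, C3: 7>6, C4: 9>4).
Column C1 is eliminated: C2 beats it against every remaining row (s3: 8>4).
General Cole's strategy C3 is strictly dominated by C2 (s3: 8>0) and is removed.
For General Cole, C2 strictly dominates C4 on the remaining rows (s3: 8>1); eliminate C4.
Among the remaining strategies, none is strictly dominated by another pure strategy of the same player, so the elimination stops.
Surviving strategies — General Rowe: {s3}; General Cole: {C2}.

C2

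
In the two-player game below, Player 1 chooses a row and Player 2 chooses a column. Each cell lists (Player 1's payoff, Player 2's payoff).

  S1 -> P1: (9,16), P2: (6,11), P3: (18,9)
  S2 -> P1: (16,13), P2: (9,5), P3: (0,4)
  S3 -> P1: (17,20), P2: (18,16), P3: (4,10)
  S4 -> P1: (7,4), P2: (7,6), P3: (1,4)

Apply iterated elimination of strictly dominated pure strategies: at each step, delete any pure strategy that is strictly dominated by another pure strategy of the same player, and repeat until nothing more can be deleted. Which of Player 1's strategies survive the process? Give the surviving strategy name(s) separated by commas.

Player 1's strategy S2 is strictly dominated by S3 (P1: 17>16, P2: 18>9, P3: 4>0) and is removed.
For Player 1, S3 strictly dominates S4 on the remaining columns (P1: 17>7, P2: 18>7, P3: 4>1); eliminate S4.
Player 2's strategy P2 is strictly dominated by P1 (S1: 16>11, S3: 20>16) and is removed.
Column P3 is eliminated: P1 beats it against every remaining row (S1: 16>9, S3: 20>10).
Row S1 is eliminated: S3 beats it against every remaining column (P1: 17>9).
Among the remaining strategies, none is strictly dominated by another pure strategy of the same player, so the elimination stops.
Surviving strategies — Player 1: {S3}; Player 2: {P1}.

S3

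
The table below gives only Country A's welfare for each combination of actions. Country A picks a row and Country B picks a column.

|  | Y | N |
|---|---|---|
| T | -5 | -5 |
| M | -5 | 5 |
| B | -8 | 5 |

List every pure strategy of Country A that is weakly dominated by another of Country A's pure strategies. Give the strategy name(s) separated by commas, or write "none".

T, B

T is weakly dominated by M (Y: -5=-5, N: 5>-5).
Nothing dominates M: T at N (5>-5); B at Y (-5>-8).
M weakly dominates B — Y: -5>-8, N: 5=5.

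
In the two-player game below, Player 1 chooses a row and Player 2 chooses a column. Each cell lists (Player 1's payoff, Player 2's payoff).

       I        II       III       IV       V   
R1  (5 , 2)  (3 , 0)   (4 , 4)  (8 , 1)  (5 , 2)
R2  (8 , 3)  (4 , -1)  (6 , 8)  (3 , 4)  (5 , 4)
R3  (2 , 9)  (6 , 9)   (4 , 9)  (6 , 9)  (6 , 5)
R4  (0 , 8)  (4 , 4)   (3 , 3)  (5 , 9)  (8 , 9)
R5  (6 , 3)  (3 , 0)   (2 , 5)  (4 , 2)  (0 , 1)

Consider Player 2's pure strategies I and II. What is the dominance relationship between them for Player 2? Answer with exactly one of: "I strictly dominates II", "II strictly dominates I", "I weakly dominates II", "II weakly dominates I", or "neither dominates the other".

Compare I to II across each opponent action: R1: 2>0, R2: 3>-1, R3: 9=9, R4: 8>4, R5: 3>0.
I is at least as good everywhere and strictly better somewhere (tied only at R3), so I weakly but not strictly dominates II.

I weakly dominates II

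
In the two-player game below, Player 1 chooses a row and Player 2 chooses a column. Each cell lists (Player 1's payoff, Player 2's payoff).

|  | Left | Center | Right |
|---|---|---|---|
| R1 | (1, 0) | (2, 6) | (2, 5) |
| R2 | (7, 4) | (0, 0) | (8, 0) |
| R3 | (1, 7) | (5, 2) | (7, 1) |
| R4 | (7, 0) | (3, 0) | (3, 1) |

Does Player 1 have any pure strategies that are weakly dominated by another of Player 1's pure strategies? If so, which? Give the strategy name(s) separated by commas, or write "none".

R3 weakly dominates R1 — Left: 1=1, Center: 5>2, Right: 7>2.
Nothing dominates R2: R1 at Left (7>1); R3 at Left (7>1); R4 at Right (8>3).
Nothing dominates R3: R1 at Center (5>2); R2 at Center (5>0); R4 at Center (5>3).
R4: no other strategy beats it everywhere (R1 at Left (7>1); R2 at Center (3>0); R3 at Left (7>1)).

R1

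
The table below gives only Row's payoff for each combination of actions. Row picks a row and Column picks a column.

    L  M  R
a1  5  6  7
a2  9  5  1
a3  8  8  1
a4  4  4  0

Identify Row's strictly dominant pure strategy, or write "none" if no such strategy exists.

none

a1 fails to dominate a2 at L (5<9).
a2 fails to dominate a1 at M (5<6).
a3 fails to dominate a1 at R (1<7).
a4 fails to dominate a1 at L (4<5).
No single strategy dominates all the others.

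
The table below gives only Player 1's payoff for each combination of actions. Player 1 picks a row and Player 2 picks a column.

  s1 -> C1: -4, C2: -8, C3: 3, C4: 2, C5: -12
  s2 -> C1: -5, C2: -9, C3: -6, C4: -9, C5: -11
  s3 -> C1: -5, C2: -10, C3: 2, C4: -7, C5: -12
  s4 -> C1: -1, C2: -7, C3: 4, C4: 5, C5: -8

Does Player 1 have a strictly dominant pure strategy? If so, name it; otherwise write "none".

s4 vs s1: C1: -1>-4, C2: -7>-8, C3: 4>3, C4: 5>2, C5: -8>-12.
s4 vs s2: C1: -1>-5, C2: -7>-9, C3: 4>-6, C4: 5>-9, C5: -8>-11.
s4 vs s3: C1: -1>-5, C2: -7>-10, C3: 4>2, C4: 5>-7, C5: -8>-12.
s4 strictly beats every other strategy against every opponent action, so it is strictly dominant.

s4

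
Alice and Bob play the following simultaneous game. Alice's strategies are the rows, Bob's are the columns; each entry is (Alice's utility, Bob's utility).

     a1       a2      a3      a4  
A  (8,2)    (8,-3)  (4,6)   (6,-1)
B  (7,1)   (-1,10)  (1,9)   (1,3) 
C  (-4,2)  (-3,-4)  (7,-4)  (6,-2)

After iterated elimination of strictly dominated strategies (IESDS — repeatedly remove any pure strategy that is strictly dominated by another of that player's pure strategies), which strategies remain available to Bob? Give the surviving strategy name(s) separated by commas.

a1, a3

Alice's strategy B is strictly dominated by A (a1: 8>7, a2: 8>-1, a3: 4>1, a4: 6>1) and is removed.
Bob's strategy a2 is strictly dominated by a1 (A: 2>-3, C: 2>-4) and is removed.
Bob's strategy a4 is strictly dominated by a1 (A: 2>-1, C: 2>-2) and is removed.
Among the remaining strategies, none is strictly dominated by another pure strategy of the same player, so the elimination stops.
Surviving strategies — Alice: {A, C}; Bob: {a1, a3}.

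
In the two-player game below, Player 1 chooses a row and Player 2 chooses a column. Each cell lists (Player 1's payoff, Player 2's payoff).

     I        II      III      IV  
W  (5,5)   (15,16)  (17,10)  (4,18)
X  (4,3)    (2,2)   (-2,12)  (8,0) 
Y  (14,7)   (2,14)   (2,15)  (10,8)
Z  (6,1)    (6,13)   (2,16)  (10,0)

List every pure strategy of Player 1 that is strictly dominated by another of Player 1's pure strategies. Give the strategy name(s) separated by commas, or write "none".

X

W: no other strategy beats it everywhere (X at I (5>4); Y at II (15>2); Z at II (15>6)).
X is strictly dominated by Z (I: 6>4, II: 6>2, III: 2>-2, IV: 10>8).
Y: no other strategy beats it everywhere (W at I (14>5); X at I (14>4); Z at I (14>6)).
Z: no other strategy beats it everywhere (W at I (6>5); X at I (6>4); Y at II (6>2)).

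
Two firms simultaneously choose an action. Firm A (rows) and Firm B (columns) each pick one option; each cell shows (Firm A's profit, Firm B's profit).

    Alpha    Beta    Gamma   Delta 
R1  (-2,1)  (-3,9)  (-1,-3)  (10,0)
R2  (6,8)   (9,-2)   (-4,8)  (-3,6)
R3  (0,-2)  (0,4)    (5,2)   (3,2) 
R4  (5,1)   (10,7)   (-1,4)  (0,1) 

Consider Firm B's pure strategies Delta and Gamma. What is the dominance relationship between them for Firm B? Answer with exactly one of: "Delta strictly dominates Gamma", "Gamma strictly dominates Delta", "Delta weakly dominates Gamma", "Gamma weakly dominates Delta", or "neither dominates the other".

neither dominates the other

Compare Delta to Gamma across every action of Firm A: R1: 0>-3, R2: 6<8, R3: 2=2, R4: 1<4.
Delta does better at R1 but worse at R2, R4; neither strategy dominates the other.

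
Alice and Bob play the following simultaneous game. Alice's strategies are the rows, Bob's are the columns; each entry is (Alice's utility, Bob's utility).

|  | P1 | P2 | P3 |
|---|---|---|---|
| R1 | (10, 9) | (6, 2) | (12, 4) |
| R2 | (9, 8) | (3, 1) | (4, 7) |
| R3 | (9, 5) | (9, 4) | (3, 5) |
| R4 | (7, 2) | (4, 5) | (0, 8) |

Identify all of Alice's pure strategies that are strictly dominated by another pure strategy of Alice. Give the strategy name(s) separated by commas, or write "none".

Nothing dominates R1: R2 at P1 (10>9); R3 at P1 (10>9); R4 at P1 (10>7).
R2 is strictly dominated by R1 (P1: 10>9, P2: 6>3, P3: 12>4).
R3 is not dominated — it holds its own against R1 at P2 (9>6); R2 at P1 (9=9); R4 at P1 (9>7).
R1 strictly dominates R4 — P1: 10>7, P2: 6>4, P3: 12>0.

R2, R4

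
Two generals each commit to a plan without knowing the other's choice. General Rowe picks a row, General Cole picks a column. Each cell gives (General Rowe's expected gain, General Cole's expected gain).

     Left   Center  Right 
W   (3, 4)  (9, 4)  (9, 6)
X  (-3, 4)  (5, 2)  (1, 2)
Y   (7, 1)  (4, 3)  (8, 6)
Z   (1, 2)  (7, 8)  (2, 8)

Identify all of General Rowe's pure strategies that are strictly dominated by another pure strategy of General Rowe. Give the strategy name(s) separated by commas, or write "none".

X, Z

W: no other strategy beats it everywhere (X at Left (3>-3); Y at Center (9>4); Z at Left (3>1)).
W strictly dominates X — Left: 3>-3, Center: 9>5, Right: 9>1.
Y: no other strategy beats it everywhere (W at Left (7>3); X at Left (7>-3); Z at Left (7>1)).
Z: dominated, since W does at least as well everywhere (Left: 3>1, Center: 9>7, Right: 9>2).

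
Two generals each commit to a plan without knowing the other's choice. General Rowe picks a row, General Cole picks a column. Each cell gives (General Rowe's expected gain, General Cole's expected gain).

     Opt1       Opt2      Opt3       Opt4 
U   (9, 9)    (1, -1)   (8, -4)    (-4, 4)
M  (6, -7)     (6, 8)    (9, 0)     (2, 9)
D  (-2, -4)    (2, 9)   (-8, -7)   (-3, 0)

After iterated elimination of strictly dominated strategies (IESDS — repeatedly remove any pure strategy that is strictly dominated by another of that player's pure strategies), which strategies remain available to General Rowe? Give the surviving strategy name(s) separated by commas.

U, M

For General Rowe, M strictly dominates D on the remaining columns (Opt1: 6>-2, Opt2: 6>2, Opt3: 9>-8, Opt4: 2>-3); eliminate D.
General Cole's strategy Opt2 is strictly dominated by Opt4 (U: 4>-1, M: 9>8) and is removed.
For General Cole, Opt4 strictly dominates Opt3 on the remaining rows (U: 4>-4, M: 9>0); eliminate Opt3.
Among the remaining strategies, none is strictly dominated by another pure strategy of the same player, so the elimination stops.
Surviving strategies — General Rowe: {U, M}; General Cole: {Opt1, Opt4}.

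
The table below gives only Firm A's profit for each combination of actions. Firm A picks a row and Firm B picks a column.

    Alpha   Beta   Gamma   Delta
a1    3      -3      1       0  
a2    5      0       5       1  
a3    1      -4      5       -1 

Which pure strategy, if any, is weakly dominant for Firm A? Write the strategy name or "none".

a2

a2 vs a1: Alpha: 5>3, Beta: 0>-3, Gamma: 5>1, Delta: 1>0.
a2 vs a3: Alpha: 5>1, Beta: 0>-4, Gamma: 5=5, Delta: 1>-1.
a2 is at least as good as every other strategy against every opponent action, so it is weakly dominant.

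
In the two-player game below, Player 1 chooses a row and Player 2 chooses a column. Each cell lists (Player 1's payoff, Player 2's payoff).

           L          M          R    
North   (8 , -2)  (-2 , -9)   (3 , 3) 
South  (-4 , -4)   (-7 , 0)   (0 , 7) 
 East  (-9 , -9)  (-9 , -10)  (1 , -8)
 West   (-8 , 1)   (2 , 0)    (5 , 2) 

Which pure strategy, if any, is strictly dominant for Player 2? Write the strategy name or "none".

R

R vs L: North: 3>-2, South: 7>-4, East: -8>-9, West: 2>1.
R vs M: North: 3>-9, South: 7>0, East: -8>-10, West: 2>0.
R strictly beats every other strategy against every opponent action, so it is strictly dominant.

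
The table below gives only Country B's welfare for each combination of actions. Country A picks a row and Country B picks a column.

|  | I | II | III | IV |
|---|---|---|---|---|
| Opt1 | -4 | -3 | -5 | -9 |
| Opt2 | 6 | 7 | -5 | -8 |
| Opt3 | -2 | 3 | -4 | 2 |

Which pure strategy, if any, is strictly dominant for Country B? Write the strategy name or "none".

II

II vs I: Opt1: -3>-4, Opt2: 7>6, Opt3: 3>-2.
II vs III: Opt1: -3>-5, Opt2: 7>-5, Opt3: 3>-4.
II vs IV: Opt1: -3>-9, Opt2: 7>-8, Opt3: 3>2.
II strictly beats every other strategy against every opponent action, so it is strictly dominant.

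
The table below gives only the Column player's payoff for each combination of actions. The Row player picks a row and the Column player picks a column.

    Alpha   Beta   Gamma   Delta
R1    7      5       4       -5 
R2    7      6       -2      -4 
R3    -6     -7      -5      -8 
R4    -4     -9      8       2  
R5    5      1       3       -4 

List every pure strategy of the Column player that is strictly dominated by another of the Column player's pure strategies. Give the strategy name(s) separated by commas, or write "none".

Beta, Delta

Alpha is not dominated — it holds its own against Beta at R1 (7>5); Gamma at R1 (7>4); Delta at R1 (7>-5).
Beta: dominated, since Alpha does at least as well everywhere (R1: 7>5, R2: 7>6, R3: -6>-7, R4: -4>-9, R5: 5>1).
Gamma: no other strategy beats it everywhere (Alpha at R3 (-5>-6); Beta at R3 (-5>-7); Delta at R1 (4>-5)).
Delta is strictly dominated by Gamma (R1: 4>-5, R2: -2>-4, R3: -5>-8, R4: 8>2, R5: 3>-4).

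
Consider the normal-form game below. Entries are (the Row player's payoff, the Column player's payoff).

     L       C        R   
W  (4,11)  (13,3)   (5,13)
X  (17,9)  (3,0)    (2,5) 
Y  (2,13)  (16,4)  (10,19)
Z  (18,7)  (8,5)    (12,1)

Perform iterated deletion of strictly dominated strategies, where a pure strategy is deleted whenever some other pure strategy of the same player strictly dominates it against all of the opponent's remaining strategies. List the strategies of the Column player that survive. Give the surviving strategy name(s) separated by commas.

L

The Row player's strategy X is strictly dominated by Z (L: 18>17, C: 8>3, R: 12>2) and is removed.
For the Column player, L strictly dominates C on the remaining rows (W: 11>3, Y: 13>4, Z: 7>5); eliminate C.
Row W is eliminated: Z beats it against every remaining column (L: 18>4, R: 12>5).
For the Row player, Z strictly dominates Y on the remaining columns (L: 18>2, R: 12>10); eliminate Y.
The Column player's strategy R is strictly dominated by L (Z: 7>1) and is removed.
Among the remaining strategies, none is strictly dominated by another pure strategy of the same player, so the elimination stops.
Surviving strategies — the Row player: {Z}; the Column player: {L}.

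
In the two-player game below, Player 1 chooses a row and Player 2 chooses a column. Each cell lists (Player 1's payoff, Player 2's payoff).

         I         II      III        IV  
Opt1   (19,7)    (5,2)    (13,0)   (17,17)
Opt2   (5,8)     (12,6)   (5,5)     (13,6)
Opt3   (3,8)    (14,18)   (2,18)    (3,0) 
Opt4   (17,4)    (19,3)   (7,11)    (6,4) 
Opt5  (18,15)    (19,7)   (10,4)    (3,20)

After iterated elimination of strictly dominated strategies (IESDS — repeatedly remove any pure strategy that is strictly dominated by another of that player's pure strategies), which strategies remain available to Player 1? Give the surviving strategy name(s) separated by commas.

Opt1

Row Opt3 is eliminated: Opt4 beats it against every remaining column (I: 17>3, II: 19>14, III: 7>2, IV: 6>3).
For Player 2, I strictly dominates II on the remaining rows (Opt1: 7>2, Opt2: 8>6, Opt4: 4>3, Opt5: 15>7); eliminate II.
For Player 1, Opt1 strictly dominates Opt2 on the remaining columns (I: 19>5, III: 13>5, IV: 17>13); eliminate Opt2.
Row Opt4 is eliminated: Opt1 beats it against every remaining column (I: 19>17, III: 13>7, IV: 17>6).
Player 1's strategy Opt5 is strictly dominated by Opt1 (I: 19>18, III: 13>10, IV: 17>3) and is removed.
Column I is eliminated: IV beats it against every remaining row (Opt1: 17>7).
Column III is eliminated: IV beats it against every remaining row (Opt1: 17>0).
Among the remaining strategies, none is strictly dominated by another pure strategy of the same player, so the elimination stops.
Surviving strategies — Player 1: {Opt1}; Player 2: {IV}.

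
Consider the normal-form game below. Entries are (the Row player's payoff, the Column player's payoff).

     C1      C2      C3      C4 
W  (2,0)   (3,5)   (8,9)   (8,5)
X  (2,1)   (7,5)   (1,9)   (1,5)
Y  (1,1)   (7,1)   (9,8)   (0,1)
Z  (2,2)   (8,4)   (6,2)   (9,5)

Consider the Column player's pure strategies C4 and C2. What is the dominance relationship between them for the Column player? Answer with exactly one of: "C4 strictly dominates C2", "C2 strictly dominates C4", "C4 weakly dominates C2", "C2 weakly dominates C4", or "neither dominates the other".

C4 weakly dominates C2

Compare C4 to C2 across each choice by the Row player: W: 5=5, X: 5=5, Y: 1=1, Z: 5>4.
C4 is at least as good everywhere and strictly better somewhere (tied only at W, X, Y), so C4 weakly but not strictly dominates C2.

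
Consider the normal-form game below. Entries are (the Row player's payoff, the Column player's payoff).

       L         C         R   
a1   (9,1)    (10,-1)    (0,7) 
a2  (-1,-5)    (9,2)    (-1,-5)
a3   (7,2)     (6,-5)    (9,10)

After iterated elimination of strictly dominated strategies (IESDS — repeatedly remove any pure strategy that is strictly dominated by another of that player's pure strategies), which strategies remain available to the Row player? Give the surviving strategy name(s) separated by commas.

Row a2 is eliminated: a1 beats it against every remaining column (L: 9>-1, C: 10>9, R: 0>-1).
Column L is eliminated: R beats it against every remaining row (a1: 7>1, a3: 10>2).
The Column player's strategy C is strictly dominated by R (a1: 7>-1, a3: 10>-5) and is removed.
The Row player's strategy a1 is strictly dominated by a3 (R: 9>0) and is removed.
Among the remaining strategies, none is strictly dominated by another pure strategy of the same player, so the elimination stops.
Surviving strategies — the Row player: {a3}; the Column player: {R}.

a3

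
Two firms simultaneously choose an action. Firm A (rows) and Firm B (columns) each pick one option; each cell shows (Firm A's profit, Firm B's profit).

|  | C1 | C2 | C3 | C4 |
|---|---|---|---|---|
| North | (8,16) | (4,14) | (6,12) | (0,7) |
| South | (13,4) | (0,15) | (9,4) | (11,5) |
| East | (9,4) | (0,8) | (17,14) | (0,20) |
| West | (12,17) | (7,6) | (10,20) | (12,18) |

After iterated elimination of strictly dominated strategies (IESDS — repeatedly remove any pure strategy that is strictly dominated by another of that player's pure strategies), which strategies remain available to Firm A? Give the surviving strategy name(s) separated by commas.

East, West

For Firm A, West strictly dominates North on the remaining columns (C1: 12>8, C2: 7>4, C3: 10>6, C4: 12>0); eliminate North.
For Firm B, C4 strictly dominates C1 on the remaining rows (South: 5>4, East: 20>4, West: 18>17); eliminate C1.
For Firm A, West strictly dominates South on the remaining columns (C2: 7>0, C3: 10>9, C4: 12>11); eliminate South.
Column C2 is eliminated: C3 beats it against every remaining row (East: 14>8, West: 20>6).
Among the remaining strategies, none is strictly dominated by another pure strategy of the same player, so the elimination stops.
Surviving strategies — Firm A: {East, West}; Firm B: {C3, C4}.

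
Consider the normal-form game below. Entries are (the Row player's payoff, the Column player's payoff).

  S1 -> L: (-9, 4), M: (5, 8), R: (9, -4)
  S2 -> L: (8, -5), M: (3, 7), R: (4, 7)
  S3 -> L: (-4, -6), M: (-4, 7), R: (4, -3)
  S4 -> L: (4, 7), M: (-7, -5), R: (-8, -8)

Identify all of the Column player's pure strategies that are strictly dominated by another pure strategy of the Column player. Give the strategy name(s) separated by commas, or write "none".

none

L is not dominated — it holds its own against M at S4 (7>-5); R at S1 (4>-4).
Nothing dominates M: L at S1 (8>4); R at S1 (8>-4).
R: no other strategy beats it everywhere (L at S2 (7>-5); M at S2 (7=7)).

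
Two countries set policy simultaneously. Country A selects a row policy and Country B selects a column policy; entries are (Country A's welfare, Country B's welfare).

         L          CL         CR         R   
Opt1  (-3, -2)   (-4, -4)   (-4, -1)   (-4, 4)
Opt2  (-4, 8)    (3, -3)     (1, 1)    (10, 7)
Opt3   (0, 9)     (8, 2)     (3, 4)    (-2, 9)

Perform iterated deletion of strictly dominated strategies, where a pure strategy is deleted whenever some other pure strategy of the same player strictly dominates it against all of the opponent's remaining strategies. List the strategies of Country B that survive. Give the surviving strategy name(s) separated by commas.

L, R

Country A's strategy Opt1 is strictly dominated by Opt3 (L: 0>-3, CL: 8>-4, CR: 3>-4, R: -2>-4) and is removed.
Column CL is eliminated: L beats it against every remaining row (Opt2: 8>-3, Opt3: 9>2).
Column CR is eliminated: L beats it against every remaining row (Opt2: 8>1, Opt3: 9>4).
Among the remaining strategies, none is strictly dominated by another pure strategy of the same player, so the elimination stops.
Surviving strategies — Country A: {Opt2, Opt3}; Country B: {L, R}.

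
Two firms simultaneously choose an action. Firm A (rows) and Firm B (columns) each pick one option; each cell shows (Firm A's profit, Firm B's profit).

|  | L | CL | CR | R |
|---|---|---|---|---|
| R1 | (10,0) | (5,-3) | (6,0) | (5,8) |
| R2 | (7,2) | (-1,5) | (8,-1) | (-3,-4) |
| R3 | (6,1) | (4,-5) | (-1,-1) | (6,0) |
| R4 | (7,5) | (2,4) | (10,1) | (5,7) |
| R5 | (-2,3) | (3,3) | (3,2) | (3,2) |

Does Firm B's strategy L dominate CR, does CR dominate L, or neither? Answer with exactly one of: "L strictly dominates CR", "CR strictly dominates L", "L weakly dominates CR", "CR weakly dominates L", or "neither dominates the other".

L weakly dominates CR

Compare L to CR across each opponent action: R1: 0=0, R2: 2>-1, R3: 1>-1, R4: 5>1, R5: 3>2.
L is at least as good everywhere and strictly better somewhere (tied only at R1), so L weakly but not strictly dominates CR.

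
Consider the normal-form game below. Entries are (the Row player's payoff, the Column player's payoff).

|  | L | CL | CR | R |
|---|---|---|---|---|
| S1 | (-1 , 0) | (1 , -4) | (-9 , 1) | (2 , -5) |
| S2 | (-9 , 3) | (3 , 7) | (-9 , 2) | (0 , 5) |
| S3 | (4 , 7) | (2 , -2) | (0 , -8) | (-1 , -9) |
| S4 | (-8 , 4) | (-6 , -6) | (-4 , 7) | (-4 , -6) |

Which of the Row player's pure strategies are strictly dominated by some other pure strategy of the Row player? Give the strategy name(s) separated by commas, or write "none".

S1 is not dominated — it holds its own against S2 at L (-1>-9); S3 at R (2>-1); S4 at L (-1>-8).
S2 is not dominated — it holds its own against S1 at CL (3>1); S3 at CL (3>2); S4 at CL (3>-6).
S3: no other strategy beats it everywhere (S1 at L (4>-1); S2 at L (4>-9); S4 at L (4>-8)).
S4: dominated, since S3 does at least as well everywhere (L: 4>-8, CL: 2>-6, CR: 0>-4, R: -1>-4).

S4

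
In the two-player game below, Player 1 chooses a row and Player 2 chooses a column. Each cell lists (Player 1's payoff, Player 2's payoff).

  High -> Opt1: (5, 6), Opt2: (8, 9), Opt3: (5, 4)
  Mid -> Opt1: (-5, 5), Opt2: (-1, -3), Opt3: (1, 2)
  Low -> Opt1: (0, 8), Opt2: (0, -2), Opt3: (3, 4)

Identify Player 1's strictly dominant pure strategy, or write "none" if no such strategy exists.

High vs Mid: Opt1: 5>-5, Opt2: 8>-1, Opt3: 5>1.
High vs Low: Opt1: 5>0, Opt2: 8>0, Opt3: 5>3.
High strictly beats every other strategy against every opponent action, so it is strictly dominant.

High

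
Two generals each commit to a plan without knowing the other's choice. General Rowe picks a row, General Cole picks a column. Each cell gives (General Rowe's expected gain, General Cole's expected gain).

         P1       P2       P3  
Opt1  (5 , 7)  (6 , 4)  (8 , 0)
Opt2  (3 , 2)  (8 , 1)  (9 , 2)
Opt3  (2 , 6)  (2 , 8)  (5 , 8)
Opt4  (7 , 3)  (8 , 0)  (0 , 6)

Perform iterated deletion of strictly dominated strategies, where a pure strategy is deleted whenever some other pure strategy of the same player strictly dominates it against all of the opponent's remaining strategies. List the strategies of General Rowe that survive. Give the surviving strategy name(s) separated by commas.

Row Opt3 is eliminated: Opt1 beats it against every remaining column (P1: 5>2, P2: 6>2, P3: 8>5).
For General Cole, P1 strictly dominates P2 on the remaining rows (Opt1: 7>4, Opt2: 2>1, Opt4: 3>0); eliminate P2.
Among the remaining strategies, none is strictly dominated by another pure strategy of the same player, so the elimination stops.
Surviving strategies — General Rowe: {Opt1, Opt2, Opt4}; General Cole: {P1, P3}.

Opt1, Opt2, Opt4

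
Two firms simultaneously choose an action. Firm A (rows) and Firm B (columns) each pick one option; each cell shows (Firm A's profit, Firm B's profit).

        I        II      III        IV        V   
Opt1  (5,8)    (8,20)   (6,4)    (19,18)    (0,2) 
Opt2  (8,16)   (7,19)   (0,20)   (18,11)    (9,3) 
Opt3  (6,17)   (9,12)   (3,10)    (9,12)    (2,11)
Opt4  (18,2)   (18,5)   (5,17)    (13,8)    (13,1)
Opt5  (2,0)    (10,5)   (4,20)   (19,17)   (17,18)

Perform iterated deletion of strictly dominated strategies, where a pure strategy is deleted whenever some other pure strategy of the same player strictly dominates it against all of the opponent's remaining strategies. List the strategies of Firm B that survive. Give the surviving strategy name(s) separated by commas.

II, III, IV

Row Opt3 is eliminated: Opt4 beats it against every remaining column (I: 18>6, II: 18>9, III: 5>3, IV: 13>9, V: 13>2).
Column I is eliminated: II beats it against every remaining row (Opt1: 20>8, Opt2: 19>16, Opt4: 5>2, Opt5: 5>0).
Firm A's strategy Opt2 is strictly dominated by Opt5 (II: 10>7, III: 4>0, IV: 19>18, V: 17>9) and is removed.
Column V is eliminated: III beats it against every remaining row (Opt1: 4>2, Opt4: 17>1, Opt5: 20>18).
Among the remaining strategies, none is strictly dominated by another pure strategy of the same player, so the elimination stops.
Surviving strategies — Firm A: {Opt1, Opt4, Opt5}; Firm B: {II, III, IV}.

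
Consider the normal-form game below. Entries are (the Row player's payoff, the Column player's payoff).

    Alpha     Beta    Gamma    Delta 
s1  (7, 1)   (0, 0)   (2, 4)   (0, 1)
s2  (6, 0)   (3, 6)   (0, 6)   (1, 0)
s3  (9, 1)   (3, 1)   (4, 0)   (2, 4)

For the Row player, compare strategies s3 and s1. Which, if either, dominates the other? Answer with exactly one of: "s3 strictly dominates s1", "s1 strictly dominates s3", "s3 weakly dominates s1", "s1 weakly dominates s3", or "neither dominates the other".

Compare s3 to s1 across each opponent action: Alpha: 9>7, Beta: 3>0, Gamma: 4>2, Delta: 2>0.
Every comparison favours s3, so s3 strictly dominates s1.

s3 strictly dominates s1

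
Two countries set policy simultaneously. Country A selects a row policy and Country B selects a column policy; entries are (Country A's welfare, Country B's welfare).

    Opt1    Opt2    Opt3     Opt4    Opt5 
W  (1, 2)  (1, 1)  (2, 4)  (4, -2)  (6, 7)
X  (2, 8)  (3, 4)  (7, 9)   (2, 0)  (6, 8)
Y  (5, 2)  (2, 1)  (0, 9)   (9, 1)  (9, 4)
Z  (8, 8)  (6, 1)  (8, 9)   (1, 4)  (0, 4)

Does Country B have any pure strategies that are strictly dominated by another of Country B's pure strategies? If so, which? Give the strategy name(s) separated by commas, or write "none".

Opt1 is strictly dominated by Opt3 (W: 4>2, X: 9>8, Y: 9>2, Z: 9>8).
Opt2 is strictly dominated by Opt1 (W: 2>1, X: 8>4, Y: 2>1, Z: 8>1).
Opt3 is not dominated — it holds its own against Opt1 at W (4>2); Opt2 at W (4>1); Opt4 at W (4>-2); Opt5 at X (9>8).
Opt4: dominated, since Opt1 does at least as well everywhere (W: 2>-2, X: 8>0, Y: 2>1, Z: 8>4).
Opt5 is not dominated — it holds its own against Opt1 at W (7>2); Opt2 at W (7>1); Opt3 at W (7>4); Opt4 at W (7>-2).

Opt1, Opt2, Opt4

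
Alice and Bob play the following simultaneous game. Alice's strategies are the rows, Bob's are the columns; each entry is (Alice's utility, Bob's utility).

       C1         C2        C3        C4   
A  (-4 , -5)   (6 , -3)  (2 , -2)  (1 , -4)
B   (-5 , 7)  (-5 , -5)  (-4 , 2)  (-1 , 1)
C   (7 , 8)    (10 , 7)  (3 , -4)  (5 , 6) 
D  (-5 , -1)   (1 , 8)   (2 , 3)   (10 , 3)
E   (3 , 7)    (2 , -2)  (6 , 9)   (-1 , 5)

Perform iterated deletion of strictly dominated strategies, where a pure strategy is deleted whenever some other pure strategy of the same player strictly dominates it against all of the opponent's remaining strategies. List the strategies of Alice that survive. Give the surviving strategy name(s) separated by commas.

Alice's strategy A is strictly dominated by C (C1: 7>-4, C2: 10>6, C3: 3>2, C4: 5>1) and is removed.
For Alice, C strictly dominates B on the remaining columns (C1: 7>-5, C2: 10>-5, C3: 3>-4, C4: 5>-1); eliminate B.
Among the remaining strategies, none is strictly dominated by another pure strategy of the same player, so the elimination stops.
Surviving strategies — Alice: {C, D, E}; Bob: {C1, C2, C3, C4}.

C, D, E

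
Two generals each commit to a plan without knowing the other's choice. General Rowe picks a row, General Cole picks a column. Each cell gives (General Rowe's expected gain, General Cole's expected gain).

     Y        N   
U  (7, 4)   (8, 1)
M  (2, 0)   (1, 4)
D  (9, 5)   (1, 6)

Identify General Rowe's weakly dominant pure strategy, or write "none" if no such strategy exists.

U fails to dominate D at Y (7<9).
M fails to dominate U at Y (2<7).
D fails to dominate U at N (1<8).
No single strategy dominates all the others.

none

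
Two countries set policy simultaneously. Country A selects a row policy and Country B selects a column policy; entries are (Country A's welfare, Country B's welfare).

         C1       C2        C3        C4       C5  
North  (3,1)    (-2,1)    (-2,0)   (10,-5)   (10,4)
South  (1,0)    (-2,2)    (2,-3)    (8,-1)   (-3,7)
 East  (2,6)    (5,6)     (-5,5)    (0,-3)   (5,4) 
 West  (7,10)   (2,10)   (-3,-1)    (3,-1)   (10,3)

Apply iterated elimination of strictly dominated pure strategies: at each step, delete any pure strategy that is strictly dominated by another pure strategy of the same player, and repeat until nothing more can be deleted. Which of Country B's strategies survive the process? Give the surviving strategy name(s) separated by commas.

Country B's strategy C3 is strictly dominated by C1 (North: 1>0, South: 0>-3, East: 6>5, West: 10>-1) and is removed.
Country B's strategy C4 is strictly dominated by C1 (North: 1>-5, South: 0>-1, East: 6>-3, West: 10>-1) and is removed.
Country A's strategy South is strictly dominated by East (C1: 2>1, C2: 5>-2, C5: 5>-3) and is removed.
Among the remaining strategies, none is strictly dominated by another pure strategy of the same player, so the elimination stops.
Surviving strategies — Country A: {North, East, West}; Country B: {C1, C2, C5}.

C1, C2, C5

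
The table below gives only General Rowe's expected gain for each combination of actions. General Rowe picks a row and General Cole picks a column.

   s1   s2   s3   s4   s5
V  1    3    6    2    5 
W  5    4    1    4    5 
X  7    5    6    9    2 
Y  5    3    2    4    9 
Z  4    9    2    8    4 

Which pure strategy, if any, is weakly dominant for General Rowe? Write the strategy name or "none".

V fails to dominate W at s1 (1<5).
W fails to dominate V at s3 (1<6).
X fails to dominate V at s5 (2<5).
Y fails to dominate V at s3 (2<6).
Z fails to dominate V at s3 (2<6).
No single strategy dominates all the others.

none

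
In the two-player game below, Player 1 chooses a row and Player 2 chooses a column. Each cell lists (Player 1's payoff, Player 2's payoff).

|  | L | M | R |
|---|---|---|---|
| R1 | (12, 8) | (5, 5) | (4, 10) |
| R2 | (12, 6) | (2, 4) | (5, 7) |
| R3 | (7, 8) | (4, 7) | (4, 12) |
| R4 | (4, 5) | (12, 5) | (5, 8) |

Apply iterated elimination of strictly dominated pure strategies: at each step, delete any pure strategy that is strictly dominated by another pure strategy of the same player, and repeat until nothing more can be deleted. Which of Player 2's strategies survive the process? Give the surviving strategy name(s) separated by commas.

R

Player 2's strategy L is strictly dominated by R (R1: 10>8, R2: 7>6, R3: 12>8, R4: 8>5) and is removed.
Row R1 is eliminated: R4 beats it against every remaining column (M: 12>5, R: 5>4).
Player 1's strategy R3 is strictly dominated by R4 (M: 12>4, R: 5>4) and is removed.
Player 2's strategy M is strictly dominated by R (R2: 7>4, R4: 8>5) and is removed.
Among the remaining strategies, none is strictly dominated by another pure strategy of the same player, so the elimination stops.
Surviving strategies — Player 1: {R2, R4}; Player 2: {R}.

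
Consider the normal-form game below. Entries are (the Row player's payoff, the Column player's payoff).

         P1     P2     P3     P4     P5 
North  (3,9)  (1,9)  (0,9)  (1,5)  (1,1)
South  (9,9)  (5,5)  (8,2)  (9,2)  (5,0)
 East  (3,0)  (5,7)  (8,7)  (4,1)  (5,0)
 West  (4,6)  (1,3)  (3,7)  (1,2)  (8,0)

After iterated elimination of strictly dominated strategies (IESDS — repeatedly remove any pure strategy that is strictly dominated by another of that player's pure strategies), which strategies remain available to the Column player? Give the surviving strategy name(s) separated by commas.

P1, P2, P3

Row North is eliminated: South beats it against every remaining column (P1: 9>3, P2: 5>1, P3: 8>0, P4: 9>1, P5: 5>1).
The Column player's strategy P4 is strictly dominated by P2 (South: 5>2, East: 7>1, West: 3>2) and is removed.
Column P5 is eliminated: P2 beats it against every remaining row (South: 5>0, East: 7>0, West: 3>0).
For the Row player, South strictly dominates West on the remaining columns (P1: 9>4, P2: 5>1, P3: 8>3); eliminate West.
Among the remaining strategies, none is strictly dominated by another pure strategy of the same player, so the elimination stops.
Surviving strategies — the Row player: {South, East}; the Column player: {P1, P2, P3}.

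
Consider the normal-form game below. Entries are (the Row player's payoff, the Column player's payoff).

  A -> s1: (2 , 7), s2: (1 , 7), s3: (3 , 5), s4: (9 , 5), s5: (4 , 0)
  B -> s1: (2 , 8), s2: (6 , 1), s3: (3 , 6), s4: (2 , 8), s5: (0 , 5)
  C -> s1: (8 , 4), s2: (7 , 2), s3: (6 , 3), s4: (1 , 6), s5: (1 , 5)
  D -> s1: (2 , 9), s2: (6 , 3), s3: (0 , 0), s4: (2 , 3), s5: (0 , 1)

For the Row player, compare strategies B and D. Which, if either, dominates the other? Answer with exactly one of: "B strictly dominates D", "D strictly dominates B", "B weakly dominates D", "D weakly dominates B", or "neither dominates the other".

Compare B to D across each opponent action: s1: 2=2, s2: 6=6, s3: 3>0, s4: 2=2, s5: 0=0.
B is at least as good everywhere and strictly better somewhere (tied only at s1, s2, s4, s5), so B weakly but not strictly dominates D.

B weakly dominates D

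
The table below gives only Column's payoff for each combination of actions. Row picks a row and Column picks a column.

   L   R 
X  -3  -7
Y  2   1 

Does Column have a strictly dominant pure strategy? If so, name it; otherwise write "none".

L

L vs R: X: -3>-7, Y: 2>1.
L strictly beats every other strategy against every opponent action, so it is strictly dominant.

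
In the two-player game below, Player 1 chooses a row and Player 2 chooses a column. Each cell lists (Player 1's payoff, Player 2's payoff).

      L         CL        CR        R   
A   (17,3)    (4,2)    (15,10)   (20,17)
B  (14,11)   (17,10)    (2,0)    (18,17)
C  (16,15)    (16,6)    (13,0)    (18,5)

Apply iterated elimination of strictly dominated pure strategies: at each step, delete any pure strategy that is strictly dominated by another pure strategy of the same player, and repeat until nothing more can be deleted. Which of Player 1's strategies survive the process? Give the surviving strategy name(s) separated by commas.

For Player 2, L strictly dominates CL on the remaining rows (A: 3>2, B: 11>10, C: 15>6); eliminate CL.
Row B is eliminated: A beats it against every remaining column (L: 17>14, CR: 15>2, R: 20>18).
Player 1's strategy C is strictly dominated by A (L: 17>16, CR: 15>13, R: 20>18) and is removed.
Column L is eliminated: CR beats it against every remaining row (A: 10>3).
Column CR is eliminated: R beats it against every remaining row (A: 17>10).
Among the remaining strategies, none is strictly dominated by another pure strategy of the same player, so the elimination stops.
Surviving strategies — Player 1: {A}; Player 2: {R}.

A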